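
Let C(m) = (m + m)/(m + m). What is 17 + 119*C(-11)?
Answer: 136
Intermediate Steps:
C(m) = 1 (C(m) = (2*m)/((2*m)) = (2*m)*(1/(2*m)) = 1)
17 + 119*C(-11) = 17 + 119*1 = 17 + 119 = 136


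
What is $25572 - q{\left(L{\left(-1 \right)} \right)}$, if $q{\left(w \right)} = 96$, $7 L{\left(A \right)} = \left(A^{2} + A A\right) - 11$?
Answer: $25476$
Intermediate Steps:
$L{\left(A \right)} = - \frac{11}{7} + \frac{2 A^{2}}{7}$ ($L{\left(A \right)} = \frac{\left(A^{2} + A A\right) - 11}{7} = \frac{\left(A^{2} + A^{2}\right) - 11}{7} = \frac{2 A^{2} - 11}{7} = \frac{-11 + 2 A^{2}}{7} = - \frac{11}{7} + \frac{2 A^{2}}{7}$)
$25572 - q{\left(L{\left(-1 \right)} \right)} = 25572 - 96 = 25476$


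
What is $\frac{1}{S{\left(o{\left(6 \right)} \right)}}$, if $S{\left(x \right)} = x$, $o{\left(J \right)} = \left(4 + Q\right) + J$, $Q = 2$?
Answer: $\frac{1}{12} \approx 0.083333$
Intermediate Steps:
$o{\left(J \right)} = 6 + J$ ($o{\left(J \right)} = \left(4 + 2\right) + J = 6 + J$)
$\frac{1}{S{\left(o{\left(6 \right)} \right)}} = \frac{1}{6 + 6} = \frac{1}{12}$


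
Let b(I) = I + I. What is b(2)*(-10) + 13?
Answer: -27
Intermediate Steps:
b(I) = 2*I
b(2)*(-10) + 13 = (2*2)*(-10) + 13 = 4*(-10) + 13 = -40 + 13 = -27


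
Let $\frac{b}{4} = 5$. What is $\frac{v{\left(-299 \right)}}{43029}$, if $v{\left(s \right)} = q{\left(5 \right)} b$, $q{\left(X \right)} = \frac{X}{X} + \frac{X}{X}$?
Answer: $\frac{40}{43029} \approx 0.00092961$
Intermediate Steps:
$q{\left(X \right)} = 2$ ($q{\left(X \right)} = 1 + 1 = 2$)
$b = 20$ ($b = 4 \cdot 5 = 20$)
$v{\left(s \right)} = 40$ ($v{\left(s \right)} = 2 \cdot 20 = 40$)
$\frac{v{\left(-299 \right)}}{43029} = \frac{40}{43029}$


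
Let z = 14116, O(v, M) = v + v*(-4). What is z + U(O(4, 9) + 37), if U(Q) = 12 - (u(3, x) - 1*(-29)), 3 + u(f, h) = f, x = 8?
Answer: 14099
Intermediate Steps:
u(f, h) = -3 + f
O(v, M) = -3*v (O(v, M) = v - 4*v = -3*v)
U(Q) = -17 (U(Q) = 12 - ((-3 + 3) - 1*(-29)) = 12 - (0 + 29) = 12 - 1*29 = 12 - 29 = -17)
z + U(O(4, 9) + 37) = 14116 - 17 = 14099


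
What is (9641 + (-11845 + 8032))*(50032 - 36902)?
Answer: 76521640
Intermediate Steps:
(9641 + (-11845 + 8032))*(50032 - 36902) = (9641 - 3813)*13130 = 5828*13130 = 76521640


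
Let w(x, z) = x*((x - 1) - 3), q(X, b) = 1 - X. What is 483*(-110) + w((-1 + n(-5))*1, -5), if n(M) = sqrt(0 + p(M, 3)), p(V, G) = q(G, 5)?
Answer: -53127 - 6*I*sqrt(2) ≈ -53127.0 - 8.4853*I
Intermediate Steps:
p(V, G) = 1 - G
n(M) = I*sqrt(2) (n(M) = sqrt(0 + (1 - 1*3)) = sqrt(0 + (1 - 3)) = sqrt(0 - 2) = sqrt(-2) = I*sqrt(2))
w(x, z) = x*(-4 + x) (w(x, z) = x*((-1 + x) - 3) = x*(-4 + x))
483*(-110) + w((-1 + n(-5))*1, -5) = 483*(-110) + ((-1 + I*sqrt(2))*1)*(-4 + (-1 + I*sqrt(2))*1) = -53130 + (-1 + I*sqrt(2))*(-4 + (-1 + I*sqrt(2))) = -53130 + (-1 + I*sqrt(2))*(-5 + I*sqrt(2))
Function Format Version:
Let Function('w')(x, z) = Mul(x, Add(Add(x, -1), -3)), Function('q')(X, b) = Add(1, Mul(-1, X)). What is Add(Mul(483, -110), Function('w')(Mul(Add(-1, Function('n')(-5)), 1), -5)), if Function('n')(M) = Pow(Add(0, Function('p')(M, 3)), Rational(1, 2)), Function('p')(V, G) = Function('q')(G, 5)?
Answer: Add(-53127, Mul(-6, I, Pow(2, Rational(1, 2)))) ≈ Add(-53127., Mul(-8.4853, I))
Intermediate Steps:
Function('p')(V, G) = Add(1, Mul(-1, G))
Function('n')(M) = Mul(I, Pow(2, Rational(1, 2))) (Function('n')(M) = Pow(Add(0, Add(1, Mul(-1, 3))), Rational(1, 2)) = Pow(Add(0, Add(1, -3)), Rational(1, 2)) = Pow(Add(0, -2), Rational(1, 2)) = Pow(-2, Rational(1, 2)) = Mul(I, Pow(2, Rational(1, 2))))
Function('w')(x, z) = Mul(x, Add(-4, x)) (Function('w')(x, z) = Mul(x, Add(Add(-1, x), -3)) = Mul(x, Add(-4, x)))
Add(Mul(483, -110), Function('w')(Mul(Add(-1, Function('n')(-5)), 1), -5)) = Add(Mul(483, -110), Mul(Mul(Add(-1, Mul(I, Pow(2, Rational(1, 2)))), 1), Add(-4, Mul(Add(-1, Mul(I, Pow(2, Rational(1, 2)))), 1)))) = Add(-53130, Mul(Add(-1, Mul(I, Pow(2, Rational(1, 2)))), Add(-4, Add(-1, Mul(I, Pow(2, Rational(1, 2))))))) = Add(-53130, Mul(Add(-1, Mul(I, Pow(2, Rational(1, 2)))), Add(-5, Mul(I, Pow(2, Rational(1, 2))))))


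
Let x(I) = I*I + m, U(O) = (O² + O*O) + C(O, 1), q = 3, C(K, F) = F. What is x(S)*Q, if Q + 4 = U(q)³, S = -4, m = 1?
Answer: 116535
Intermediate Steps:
U(O) = 1 + 2*O² (U(O) = (O² + O*O) + 1 = (O² + O²) + 1 = 2*O² + 1 = 1 + 2*O²)
x(I) = 1 + I² (x(I) = I*I + 1 = I² + 1 = 1 + I²)
Q = 6855 (Q = -4 + (1 + 2*3²)³ = -4 + (1 + 2*9)³ = -4 + (1 + 18)³ = -4 + 19³ = -4 + 6859 = 6855)
x(S)*Q = (1 + (-4)²)*6855 = (1 + 16)*6855 = 17*6855 = 116535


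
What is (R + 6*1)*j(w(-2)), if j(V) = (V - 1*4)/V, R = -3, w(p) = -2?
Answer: 9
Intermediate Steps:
j(V) = (-4 + V)/V (j(V) = (V - 4)/V = (-4 + V)/V)
(R + 6*1)*j(w(-2)) = (-3 + 6*1)*((-4 - 2)/(-2)) = (-3 + 6)*(-1/2*(-6)) = 3*3 = 9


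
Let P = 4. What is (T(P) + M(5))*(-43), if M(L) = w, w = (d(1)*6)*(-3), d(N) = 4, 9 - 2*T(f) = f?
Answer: 5977/2 ≈ 2988.5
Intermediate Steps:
T(f) = 9/2 - f/2
w = -72 (w = (4*6)*(-3) = 24*(-3) = -72)
M(L) = -72
(T(P) + M(5))*(-43) = ((9/2 - 1/2*4) - 72)*(-43) = ((9/2 - 2) - 72)*(-43) = (5/2 - 72)*(-43) = -139/2*(-43) = 5977/2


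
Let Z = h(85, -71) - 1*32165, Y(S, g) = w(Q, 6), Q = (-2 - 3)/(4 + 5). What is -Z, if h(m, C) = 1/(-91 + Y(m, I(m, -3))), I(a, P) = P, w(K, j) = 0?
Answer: 2927016/91 ≈ 32165.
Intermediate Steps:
Q = -5/9 ≈ -0.55556
Y(S, g) = 0
h(m, C) = -1/91 (h(m, C) = 1/(-91 + 0) = 1/(-91) = -1/91)
Z = -2927016/91 (Z = -1/91 - 1*32165 = -1/91 - 32165 = -2927016/91 ≈ -32165.)
-Z = -1*(-2927016/91) = 2927016/91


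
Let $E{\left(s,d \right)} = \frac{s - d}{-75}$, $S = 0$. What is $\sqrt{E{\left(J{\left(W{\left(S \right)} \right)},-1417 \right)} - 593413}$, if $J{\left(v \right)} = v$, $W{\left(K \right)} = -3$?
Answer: $\frac{i \sqrt{133522167}}{15} \approx 770.35 i$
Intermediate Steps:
$E{\left(s,d \right)} = - \frac{s}{75} + \frac{d}{75}$ ($E{\left(s,d \right)} = \left(s - d\right) \left(- \frac{1}{75}\right) = - \frac{s}{75} + \frac{d}{75}$)
$\sqrt{E{\left(J{\left(W{\left(S \right)} \right)},-1417 \right)} - 593413} = \sqrt{\left(\left(- \frac{1}{75}\right) \left(-3\right) + \frac{1}{75} \left(-1417\right)\right) - 593413} = \sqrt{\left(\frac{1}{25} - \frac{1417}{75}\right) - 593413} = \sqrt{- \frac{1414}{75} - 593413} = \sqrt{- \frac{44507389}{75}} = \frac{i \sqrt{133522167}}{15}$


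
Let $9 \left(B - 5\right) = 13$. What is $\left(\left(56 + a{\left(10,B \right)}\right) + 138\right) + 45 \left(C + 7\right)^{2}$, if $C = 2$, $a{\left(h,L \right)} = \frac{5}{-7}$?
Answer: $\frac{26868}{7} \approx 3838.3$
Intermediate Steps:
$B = \frac{58}{9}$ ($B = 5 + \frac{1}{9} \cdot 13 = 5 + \frac{13}{9} = \frac{58}{9} \approx 6.4444$)
$a{\left(h,L \right)} = - \frac{5}{7}$ ($a{\left(h,L \right)} = 5 \left(- \frac{1}{7}\right) = - \frac{5}{7}$)
$\left(\left(56 + a{\left(10,B \right)}\right) + 138\right) + 45 \left(C + 7\right)^{2} = \left(\left(56 - \frac{5}{7}\right) + 138\right) + 45 \left(2 + 7\right)^{2} = \left(\frac{387}{7} + 138\right) + 45 \cdot 9^{2} = \frac{1353}{7} + 45 \cdot 81 = \frac{1353}{7} + 3645 = \frac{26868}{7}$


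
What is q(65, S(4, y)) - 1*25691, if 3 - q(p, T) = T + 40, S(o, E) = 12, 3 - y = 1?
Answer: -25740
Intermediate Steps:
y = 2 (y = 3 - 1*1 = 3 - 1 = 2)
q(p, T) = -37 - T (q(p, T) = 3 - (T + 40) = 3 - (40 + T) = 3 + (-40 - T) = -37 - T)
q(65, S(4, y)) - 1*25691 = (-37 - 1*12) - 1*25691 = (-37 - 12) - 25691 = -49 - 25691 = -25740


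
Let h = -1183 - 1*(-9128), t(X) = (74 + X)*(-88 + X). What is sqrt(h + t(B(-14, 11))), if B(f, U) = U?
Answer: 10*sqrt(14) ≈ 37.417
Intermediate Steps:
t(X) = (-88 + X)*(74 + X)
h = 7945 (h = -1183 + 9128 = 7945)
sqrt(h + t(B(-14, 11))) = sqrt(7945 + (-6512 + 11**2 - 14*11)) = sqrt(7945 + (-6512 + 121 - 154)) = sqrt(7945 - 6545) = sqrt(1400) = 10*sqrt(14)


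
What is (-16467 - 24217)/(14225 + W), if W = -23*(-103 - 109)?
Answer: -40684/19101 ≈ -2.1299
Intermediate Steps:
W = 4876 (W = -23*(-212) = 4876)
(-16467 - 24217)/(14225 + W) = (-16467 - 24217)/(14225 + 4876) = -40684/19101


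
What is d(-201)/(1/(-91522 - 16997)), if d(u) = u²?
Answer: -4384276119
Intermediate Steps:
d(-201)/(1/(-91522 - 16997)) = (-201)²/(1/(-91522 - 16997)) = 40401/(1/(-108519)) = 40401/(-1/108519) = 40401*(-108519) = -4384276119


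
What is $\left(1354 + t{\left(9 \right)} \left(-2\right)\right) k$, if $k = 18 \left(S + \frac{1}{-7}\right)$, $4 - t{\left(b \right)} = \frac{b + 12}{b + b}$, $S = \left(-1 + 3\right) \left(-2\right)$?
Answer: $- \frac{703830}{7} \approx -1.0055 \cdot 10^{5}$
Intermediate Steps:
$S = -4$ ($S = 2 \left(-2\right) = -4$)
$t{\left(b \right)} = 4 - \frac{12 + b}{2 b}$ ($t{\left(b \right)} = 4 - \frac{b + 12}{b + b} = 4 - \frac{12 + b}{2 b}$)
$k = - \frac{522}{7}$ ($k = 18 \left(-4 + \frac{1}{-7}\right) = 18 \left(-4 - \frac{1}{7}\right) = 18 \left(- \frac{29}{7}\right) = - \frac{522}{7} \approx -74.571$)
$\left(1354 + t{\left(9 \right)} \left(-2\right)\right) k = \left(1354 + \left(\frac{7}{2} - \frac{6}{9}\right) \left(-2\right)\right) \left(- \frac{522}{7}\right) = \left(1354 + \left(\frac{7}{2} - \frac{2}{3}\right) \left(-2\right)\right) \left(- \frac{522}{7}\right) = \left(1354 + \frac{17}{6} \left(-2\right)\right) \left(- \frac{522}{7}\right) = \left(1354 - \frac{17}{3}\right) \left(- \frac{522}{7}\right) = \frac{4045}{3} \left(- \frac{522}{7}\right) = - \frac{703830}{7}$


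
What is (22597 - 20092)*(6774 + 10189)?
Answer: 42492315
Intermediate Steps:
(22597 - 20092)*(6774 + 10189) = 2505*16963 = 42492315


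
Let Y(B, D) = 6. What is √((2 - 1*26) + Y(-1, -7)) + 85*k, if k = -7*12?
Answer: -7140 + 3*I*√2 ≈ -7140.0 + 4.2426*I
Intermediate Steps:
k = -84
√((2 - 1*26) + Y(-1, -7)) + 85*k = √((2 - 1*26) + 6) + 85*(-84) = √((2 - 26) + 6) - 7140 = √(-24 + 6) - 7140 = √(-18) - 7140 = 3*I*√2 - 7140 = -7140 + 3*I*√2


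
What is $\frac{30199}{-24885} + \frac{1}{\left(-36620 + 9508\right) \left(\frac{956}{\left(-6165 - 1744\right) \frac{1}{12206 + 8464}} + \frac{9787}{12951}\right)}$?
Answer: $- \frac{209471242069641019241}{172611408402060130440} \approx -1.2135$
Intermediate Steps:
$\frac{30199}{-24885} + \frac{1}{\left(-36620 + 9508\right) \left(\frac{956}{\left(-6165 - 1744\right) \frac{1}{12206 + 8464}} + \frac{9787}{12951}\right)} = 30199 \left(- \frac{1}{24885}\right) + \frac{1}{\left(-27112\right) \left(\frac{956}{\left(-7909\right) \frac{1}{20670}} + 9787 \cdot \frac{1}{12951}\right)} = - \frac{30199}{24885} - \frac{1}{27112 \left(\frac{956}{\left(-7909\right) \frac{1}{20670}} + \frac{9787}{12951}\right)} = - \frac{30199}{24885} - \frac{1}{27112 \left(\frac{956}{- \frac{7909}{20670}} + \frac{9787}{12951}\right)} = - \frac{30199}{24885} - \frac{1}{27112 \left(956 \left(- \frac{20670}{7909}\right) + \frac{9787}{12951}\right)} = - \frac{30199}{24885} - \frac{1}{27112 \left(- \frac{19760520}{7909} + \frac{9787}{12951}\right)} = - \frac{30199}{24885} - \frac{1}{27112 \left(- \frac{255841089137}{102429459}\right)} = - \frac{30199}{24885} - - \frac{102429459}{6936363608682344} = - \frac{30199}{24885} + \frac{102429459}{6936363608682344} = - \frac{209471242069641019241}{172611408402060130440}$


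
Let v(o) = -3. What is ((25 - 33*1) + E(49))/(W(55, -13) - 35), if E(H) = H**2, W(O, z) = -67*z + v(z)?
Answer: 2393/833 ≈ 2.8727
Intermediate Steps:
W(O, z) = -3 - 67*z (W(O, z) = -67*z - 3 = -3 - 67*z)
((25 - 33*1) + E(49))/(W(55, -13) - 35) = ((25 - 33*1) + 49**2)/((-3 - 67*(-13)) - 35) = ((25 - 33) + 2401)/((-3 + 871) - 35) = (-8 + 2401)/(868 - 35) = 2393/833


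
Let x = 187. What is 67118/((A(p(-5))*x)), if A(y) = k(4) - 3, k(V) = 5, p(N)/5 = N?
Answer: 33559/187 ≈ 179.46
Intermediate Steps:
p(N) = 5*N
A(y) = 2 (A(y) = 5 - 3 = 2)
67118/((A(p(-5))*x)) = 67118/((2*187)) = 67118/374 = 67118*(1/374) = 33559/187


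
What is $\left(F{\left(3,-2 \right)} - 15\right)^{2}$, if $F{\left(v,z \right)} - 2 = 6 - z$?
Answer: $25$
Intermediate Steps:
$F{\left(v,z \right)} = 8 - z$ ($F{\left(v,z \right)} = 2 - \left(-6 + z\right) = 8 - z$)
$\left(F{\left(3,-2 \right)} - 15\right)^{2} = \left(\left(8 - -2\right) - 15\right)^{2} = \left(\left(8 + 2\right) - 15\right)^{2} = \left(10 - 15\right)^{2} = \left(-5\right)^{2} = 25$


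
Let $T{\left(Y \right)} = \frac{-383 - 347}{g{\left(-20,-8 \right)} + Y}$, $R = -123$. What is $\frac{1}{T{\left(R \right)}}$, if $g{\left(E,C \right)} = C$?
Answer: $\frac{131}{730} \approx 0.17945$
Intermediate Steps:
$T{\left(Y \right)} = - \frac{730}{-8 + Y}$ ($T{\left(Y \right)} = \frac{-383 - 347}{-8 + Y} = - \frac{730}{-8 + Y}$)
$\frac{1}{T{\left(R \right)}} = \frac{1}{\left(-730\right) \frac{1}{-8 - 123}} = \frac{1}{\left(-730\right) \frac{1}{-131}} = \frac{1}{\left(-730\right) \left(- \frac{1}{131}\right)} = \frac{1}{\frac{730}{131}} = \frac{131}{730}$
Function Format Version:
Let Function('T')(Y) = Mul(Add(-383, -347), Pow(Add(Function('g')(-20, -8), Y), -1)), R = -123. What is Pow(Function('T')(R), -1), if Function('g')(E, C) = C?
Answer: Rational(131, 730) ≈ 0.17945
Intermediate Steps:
Function('T')(Y) = Mul(-730, Pow(Add(-8, Y), -1)) (Function('T')(Y) = Mul(Add(-383, -347), Pow(Add(-8, Y), -1)) = Mul(-730, Pow(Add(-8, Y), -1)))
Pow(Function('T')(R), -1) = Pow(Mul(-730, Pow(Add(-8, -123), -1)), -1) = Pow(Mul(-730, Pow(-131, -1)), -1) = Pow(Mul(-730, Rational(-1, 131)), -1) = Pow(Rational(730, 131), -1) = Rational(131, 730)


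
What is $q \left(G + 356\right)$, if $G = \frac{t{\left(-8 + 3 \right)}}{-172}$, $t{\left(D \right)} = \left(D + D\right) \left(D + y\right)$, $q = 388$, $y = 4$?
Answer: $\frac{5938534}{43} \approx 1.3811 \cdot 10^{5}$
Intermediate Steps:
$t{\left(D \right)} = 2 D \left(4 + D\right)$ ($t{\left(D \right)} = \left(D + D\right) \left(D + 4\right) = 2 D \left(4 + D\right)$)
$G = - \frac{5}{86}$ ($G = \frac{2 \left(-8 + 3\right) \left(4 + \left(-8 + 3\right)\right)}{-172} = 2 \left(-5\right) \left(4 - 5\right) \left(- \frac{1}{172}\right) = 2 \left(-5\right) \left(-1\right) \left(- \frac{1}{172}\right) = 10 \left(- \frac{1}{172}\right) = - \frac{5}{86} \approx -0.05814$)
$q \left(G + 356\right) = 388 \left(- \frac{5}{86} + 356\right) = 388 \cdot \frac{30611}{86} = \frac{5938534}{43}$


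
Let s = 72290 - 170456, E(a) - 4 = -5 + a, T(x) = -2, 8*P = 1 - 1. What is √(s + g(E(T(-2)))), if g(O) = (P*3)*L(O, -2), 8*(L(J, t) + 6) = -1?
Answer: I*√98166 ≈ 313.31*I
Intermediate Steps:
L(J, t) = -49/8 (L(J, t) = -6 + (⅛)*(-1) = -6 - ⅛ = -49/8)
P = 0 (P = (1 - 1)/8 = (⅛)*0 = 0)
E(a) = -1 + a (E(a) = 4 + (-5 + a) = -1 + a)
g(O) = 0 (g(O) = (0*3)*(-49/8) = 0*(-49/8) = 0)
s = -98166
√(s + g(E(T(-2)))) = √(-98166 + 0) = √(-98166) = I*√98166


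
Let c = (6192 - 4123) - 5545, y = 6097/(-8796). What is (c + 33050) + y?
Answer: 260126807/8796 ≈ 29573.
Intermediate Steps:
y = -6097/8796 (y = 6097*(-1/8796) = -6097/8796 ≈ -0.69316)
c = -3476 (c = 2069 - 5545 = -3476)
(c + 33050) + y = (-3476 + 33050) - 6097/8796 = 29574 - 6097/8796 = 260126807/8796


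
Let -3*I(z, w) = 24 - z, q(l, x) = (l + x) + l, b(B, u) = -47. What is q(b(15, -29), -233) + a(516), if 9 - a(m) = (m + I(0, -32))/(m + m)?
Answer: -82171/258 ≈ -318.49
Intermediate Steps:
q(l, x) = x + 2*l
I(z, w) = -8 + z/3 (I(z, w) = -(24 - z)/3 = -8 + z/3)
a(m) = 9 - (-8 + m)/(2*m) (a(m) = 9 - (m + (-8 + (⅓)*0))/(m + m) = 9 - (m + (-8 + 0))/(2*m) = 9 - (m - 8)*1/(2*m) = 9 - (-8 + m)*1/(2*m) = 9 - (-8 + m)/(2*m))
q(b(15, -29), -233) + a(516) = (-233 + 2*(-47)) + (17/2 + 4/516) = (-233 - 94) + (17/2 + 4*(1/516)) = -327 + (17/2 + 1/129) = -327 + 2195/258 = -82171/258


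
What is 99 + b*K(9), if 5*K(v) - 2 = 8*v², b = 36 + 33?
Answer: 9069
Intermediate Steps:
b = 69
K(v) = ⅖ + 8*v²/5 (K(v) = ⅖ + (8*v²)/5 = ⅖ + 8*v²/5)
99 + b*K(9) = 99 + 69*(⅖ + (8/5)*9²) = 99 + 69*(⅖ + (8/5)*81) = 99 + 69*(⅖ + 648/5) = 99 + 69*130 = 99 + 8970 = 9069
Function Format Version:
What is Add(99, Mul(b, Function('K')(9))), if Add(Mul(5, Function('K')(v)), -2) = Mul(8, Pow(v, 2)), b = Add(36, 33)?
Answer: 9069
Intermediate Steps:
b = 69
Function('K')(v) = Add(Rational(2, 5), Mul(Rational(8, 5), Pow(v, 2))) (Function('K')(v) = Add(Rational(2, 5), Mul(Rational(1, 5), Mul(8, Pow(v, 2)))) = Add(Rational(2, 5), Mul(Rational(8, 5), Pow(v, 2))))
Add(99, Mul(b, Function('K')(9))) = Add(99, Mul(69, Add(Rational(2, 5), Mul(Rational(8, 5), Pow(9, 2))))) = Add(99, Mul(69, Add(Rational(2, 5), Mul(Rational(8, 5), 81)))) = Add(99, Mul(69, Add(Rational(2, 5), Rational(648, 5)))) = Add(99, Mul(69, 130)) = Add(99, 8970) = 9069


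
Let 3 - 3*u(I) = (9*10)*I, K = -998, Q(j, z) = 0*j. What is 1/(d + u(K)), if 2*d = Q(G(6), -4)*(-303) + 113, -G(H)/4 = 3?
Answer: 2/59995 ≈ 3.3336e-5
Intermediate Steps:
G(H) = -12 (G(H) = -4*3 = -12)
Q(j, z) = 0
u(I) = 1 - 30*I (u(I) = 1 - 9*10*I/3 = 1 - 30*I)
d = 113/2 (d = (0*(-303) + 113)/2 = (0 + 113)/2 = (½)*113 = 113/2 ≈ 56.500)
1/(d + u(K)) = 1/(113/2 + (1 - 30*(-998))) = 1/(113/2 + (1 + 29940)) = 1/(113/2 + 29941) = 1/(59995/2) = 2/59995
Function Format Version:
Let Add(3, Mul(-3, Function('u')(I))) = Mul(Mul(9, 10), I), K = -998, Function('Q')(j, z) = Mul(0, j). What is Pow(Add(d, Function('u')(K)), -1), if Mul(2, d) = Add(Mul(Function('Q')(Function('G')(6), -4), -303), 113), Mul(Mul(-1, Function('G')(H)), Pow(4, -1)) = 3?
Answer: Rational(2, 59995) ≈ 3.3336e-5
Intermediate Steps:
Function('G')(H) = -12 (Function('G')(H) = Mul(-4, 3) = -12)
Function('Q')(j, z) = 0
Function('u')(I) = Add(1, Mul(-30, I)) (Function('u')(I) = Add(1, Mul(Rational(-1, 3), Mul(Mul(9, 10), I))) = Add(1, Mul(Rational(-1, 3), Mul(90, I))) = Add(1, Mul(-30, I)))
d = Rational(113, 2) (d = Mul(Rational(1, 2), Add(Mul(0, -303), 113)) = Mul(Rational(1, 2), Add(0, 113)) = Mul(Rational(1, 2), 113) = Rational(113, 2) ≈ 56.500)
Pow(Add(d, Function('u')(K)), -1) = Pow(Add(Rational(113, 2), Add(1, Mul(-30, -998))), -1) = Pow(Add(Rational(113, 2), Add(1, 29940)), -1) = Pow(Add(Rational(113, 2), 29941), -1) = Pow(Rational(59995, 2), -1) = Rational(2, 59995)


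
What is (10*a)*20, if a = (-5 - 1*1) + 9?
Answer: 600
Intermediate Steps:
a = 3 (a = (-5 - 1) + 9 = -6 + 9 = 3)
(10*a)*20 = (10*3)*20 = 30*20 = 600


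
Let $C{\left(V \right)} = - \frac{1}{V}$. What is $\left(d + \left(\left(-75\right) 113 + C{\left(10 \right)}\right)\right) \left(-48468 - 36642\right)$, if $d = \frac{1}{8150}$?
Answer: $\frac{587872336704}{815} \approx 7.2132 \cdot 10^{8}$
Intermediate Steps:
$d = \frac{1}{8150} \approx 0.0001227$
$\left(d + \left(\left(-75\right) 113 + C{\left(10 \right)}\right)\right) \left(-48468 - 36642\right) = \left(\frac{1}{8150} - \frac{84751}{10}\right) \left(-48468 - 36642\right) = \left(\frac{1}{8150} - \frac{84751}{10}\right) \left(-85110\right) = \left(- \frac{34536032}{4075}\right) \left(-85110\right) = \frac{587872336704}{815}$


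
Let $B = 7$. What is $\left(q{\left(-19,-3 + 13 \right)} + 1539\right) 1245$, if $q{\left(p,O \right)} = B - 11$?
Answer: $1911075$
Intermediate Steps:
$q{\left(p,O \right)} = -4$ ($q{\left(p,O \right)} = 7 - 11 = -4$)
$\left(q{\left(-19,-3 + 13 \right)} + 1539\right) 1245 = \left(-4 + 1539\right) 1245 = 1535 \cdot 1245 = 1911075$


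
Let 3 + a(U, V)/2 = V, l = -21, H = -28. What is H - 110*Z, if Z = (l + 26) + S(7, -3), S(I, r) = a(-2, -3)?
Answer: 742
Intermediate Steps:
a(U, V) = -6 + 2*V
S(I, r) = -12 (S(I, r) = -6 + 2*(-3) = -6 - 6 = -12)
Z = -7 (Z = (-21 + 26) - 12 = 5 - 12 = -7)
H - 110*Z = -28 - 110*(-7) = -28 + 770 = 742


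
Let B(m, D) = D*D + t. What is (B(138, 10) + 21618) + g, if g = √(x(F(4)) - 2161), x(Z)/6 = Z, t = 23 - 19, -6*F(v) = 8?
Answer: 21722 + 3*I*√241 ≈ 21722.0 + 46.573*I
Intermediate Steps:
F(v) = -4/3 (F(v) = -⅙*8 = -4/3)
t = 4 (t = 23 - 1*19 = 23 - 19 = 4)
x(Z) = 6*Z
B(m, D) = 4 + D² (B(m, D) = D*D + 4 = D² + 4 = 4 + D²)
g = 3*I*√241 (g = √(6*(-4/3) - 2161) = √(-8 - 2161) = √(-2169) = 3*I*√241 ≈ 46.573*I)
(B(138, 10) + 21618) + g = ((4 + 10²) + 21618) + 3*I*√241 = ((4 + 100) + 21618) + 3*I*√241 = (104 + 21618) + 3*I*√241 = 21722 + 3*I*√241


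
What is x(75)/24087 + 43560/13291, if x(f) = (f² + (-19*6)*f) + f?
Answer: 337116790/106713439 ≈ 3.1591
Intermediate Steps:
x(f) = f² - 113*f (x(f) = (f² - 114*f) + f = f² - 113*f)
x(75)/24087 + 43560/13291 = (75*(-113 + 75))/24087 + 43560/13291 = (75*(-38))*(1/24087) + 43560*(1/13291) = -2850*1/24087 + 43560/13291 = -950/8029 + 43560/13291 = 337116790/106713439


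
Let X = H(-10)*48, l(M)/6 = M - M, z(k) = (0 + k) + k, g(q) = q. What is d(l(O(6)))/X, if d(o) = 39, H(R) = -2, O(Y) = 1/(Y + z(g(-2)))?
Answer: -13/32 ≈ -0.40625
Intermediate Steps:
z(k) = 2*k (z(k) = k + k = 2*k)
O(Y) = 1/(-4 + Y) (O(Y) = 1/(Y + 2*(-2)) = 1/(Y - 4) = 1/(-4 + Y))
l(M) = 0 (l(M) = 6*(M - M) = 6*0 = 0)
X = -96 (X = -2*48 = -96)
d(l(O(6)))/X = 39/(-96) = 39*(-1/96) = -13/32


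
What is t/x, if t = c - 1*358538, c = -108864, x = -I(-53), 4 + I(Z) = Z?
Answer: -467402/57 ≈ -8200.0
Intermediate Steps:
I(Z) = -4 + Z
x = 57 (x = -(-4 - 53) = -1*(-57) = 57)
t = -467402 (t = -108864 - 1*358538 = -108864 - 358538 = -467402)
t/x = -467402/57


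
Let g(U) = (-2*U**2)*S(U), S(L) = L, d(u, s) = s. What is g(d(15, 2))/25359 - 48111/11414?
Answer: -1220229473/289447626 ≈ -4.2157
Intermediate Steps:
g(U) = -2*U**3 (g(U) = (-2*U**2)*U = -2*U**3)
g(d(15, 2))/25359 - 48111/11414 = -2*2**3/25359 - 48111/11414 = -2*8*(1/25359) - 48111*1/11414 = -16*1/25359 - 48111/11414 = -16/25359 - 48111/11414 = -1220229473/289447626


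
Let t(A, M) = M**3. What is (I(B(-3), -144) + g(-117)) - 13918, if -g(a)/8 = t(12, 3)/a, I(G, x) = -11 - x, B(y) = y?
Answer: -179181/13 ≈ -13783.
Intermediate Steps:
g(a) = -216/a (g(a) = -8*3**3/a = -216/a)
(I(B(-3), -144) + g(-117)) - 13918 = ((-11 - 1*(-144)) - 216/(-117)) - 13918 = ((-11 + 144) - 216*(-1/117)) - 13918 = (133 + 24/13) - 13918 = 1753/13 - 13918 = -179181/13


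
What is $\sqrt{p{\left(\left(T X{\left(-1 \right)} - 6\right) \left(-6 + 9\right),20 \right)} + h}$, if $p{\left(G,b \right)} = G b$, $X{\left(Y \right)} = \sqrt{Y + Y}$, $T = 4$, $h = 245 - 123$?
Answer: $\sqrt{-238 + 240 i \sqrt{2}} \approx 9.3952 + 18.063 i$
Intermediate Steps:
$h = 122$ ($h = 245 - 123 = 122$)
$X{\left(Y \right)} = \sqrt{2} \sqrt{Y}$ ($X{\left(Y \right)} = \sqrt{2 Y} = \sqrt{2} \sqrt{Y}$)
$\sqrt{p{\left(\left(T X{\left(-1 \right)} - 6\right) \left(-6 + 9\right),20 \right)} + h} = \sqrt{\left(4 \sqrt{2} \sqrt{-1} - 6\right) \left(-6 + 9\right) 20 + 122} = \sqrt{\left(4 \sqrt{2} i - 6\right) 3 \cdot 20 + 122} = \sqrt{\left(4 i \sqrt{2} - 6\right) 3 \cdot 20 + 122} = \sqrt{\left(-6 + 4 i \sqrt{2}\right) 3 \cdot 20 + 122} = \sqrt{\left(-18 + 12 i \sqrt{2}\right) 20 + 122} = \sqrt{\left(-360 + 240 i \sqrt{2}\right) + 122} = \sqrt{-238 + 240 i \sqrt{2}}$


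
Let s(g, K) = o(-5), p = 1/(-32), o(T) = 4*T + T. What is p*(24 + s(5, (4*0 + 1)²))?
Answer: 1/32 ≈ 0.031250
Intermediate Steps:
o(T) = 5*T
p = -1/32 ≈ -0.031250
s(g, K) = -25 (s(g, K) = 5*(-5) = -25)
p*(24 + s(5, (4*0 + 1)²)) = -(24 - 25)/32 = -1/32*(-1) = 1/32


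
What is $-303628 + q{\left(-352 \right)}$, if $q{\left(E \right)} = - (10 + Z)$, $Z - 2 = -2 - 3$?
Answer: $-303635$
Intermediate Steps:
$Z = -3$ ($Z = 2 - 5 = -3$)
$q{\left(E \right)} = -7$ ($q{\left(E \right)} = - (10 - 3) = \left(-1\right) 7 = -7$)
$-303628 + q{\left(-352 \right)} = -303628 - 7 = -303635$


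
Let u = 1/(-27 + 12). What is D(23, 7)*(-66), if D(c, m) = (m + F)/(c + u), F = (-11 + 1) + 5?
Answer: -495/86 ≈ -5.7558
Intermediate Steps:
u = -1/15 (u = 1/(-15) = -1/15 ≈ -0.066667)
F = -5 (F = -10 + 5 = -5)
D(c, m) = (-5 + m)/(-1/15 + c) (D(c, m) = (m - 5)/(c - 1/15) = (-5 + m)/(-1/15 + c))
D(23, 7)*(-66) = (15*(-5 + 7)/(-1 + 15*23))*(-66) = (15*2/(-1 + 345))*(-66) = (15*2/344)*(-66) = (15*(1/344)*2)*(-66) = (15/172)*(-66) = -495/86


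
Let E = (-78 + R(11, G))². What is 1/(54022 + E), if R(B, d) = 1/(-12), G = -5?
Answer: 144/8657137 ≈ 1.6634e-5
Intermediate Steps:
R(B, d) = -1/12
E = 877969/144 (E = (-78 - 1/12)² = (-937/12)² = 877969/144 ≈ 6097.0)
1/(54022 + E) = 1/(54022 + 877969/144) = 1/(8657137/144) = 144/8657137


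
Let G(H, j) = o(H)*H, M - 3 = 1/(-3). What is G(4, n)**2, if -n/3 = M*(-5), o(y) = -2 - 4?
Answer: 576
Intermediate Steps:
M = 8/3 (M = 3 + 1/(-3) = 3 - 1/3 = 8/3 ≈ 2.6667)
o(y) = -6
n = 40 (n = -8*(-5) = -3*(-40/3) = 40)
G(H, j) = -6*H
G(4, n)**2 = (-6*4)**2 = (-24)**2 = 576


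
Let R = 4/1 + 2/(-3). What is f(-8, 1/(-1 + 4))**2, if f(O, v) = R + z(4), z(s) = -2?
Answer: 16/9 ≈ 1.7778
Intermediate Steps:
R = 10/3 (R = 4*1 + 2*(-1/3) = 4 - 2/3 = 10/3 ≈ 3.3333)
f(O, v) = 4/3 (f(O, v) = 10/3 - 2 = 4/3)
f(-8, 1/(-1 + 4))**2 = (4/3)**2 = 16/9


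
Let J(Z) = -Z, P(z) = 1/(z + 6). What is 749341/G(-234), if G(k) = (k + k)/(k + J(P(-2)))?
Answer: 702132517/1872 ≈ 3.7507e+5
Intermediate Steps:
P(z) = 1/(6 + z)
G(k) = 2*k/(-¼ + k) (G(k) = (k + k)/(k - 1/(6 - 2)) = (2*k)/(k - 1/4) = (2*k)/(k - 1*¼) = (2*k)/(k - ¼) = (2*k)/(-¼ + k) = 2*k/(-¼ + k))
749341/G(-234) = 749341/((8*(-234)/(-1 + 4*(-234)))) = 749341/((8*(-234)/(-1 - 936))) = 749341/((8*(-234)/(-937))) = 749341/((8*(-234)*(-1/937))) = 749341/(1872/937) = 749341*(937/1872) = 702132517/1872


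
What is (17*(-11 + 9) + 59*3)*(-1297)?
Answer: -185471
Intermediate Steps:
(17*(-11 + 9) + 59*3)*(-1297) = (17*(-2) + 177)*(-1297) = (-34 + 177)*(-1297) = 143*(-1297) = -185471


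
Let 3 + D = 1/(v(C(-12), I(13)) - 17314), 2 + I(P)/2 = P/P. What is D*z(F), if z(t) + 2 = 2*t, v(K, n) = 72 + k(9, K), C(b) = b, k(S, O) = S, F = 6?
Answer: -517000/17233 ≈ -30.001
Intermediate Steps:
I(P) = -2 (I(P) = -4 + 2*(P/P) = -4 + 2*1 = -4 + 2 = -2)
v(K, n) = 81 (v(K, n) = 72 + 9 = 81)
z(t) = -2 + 2*t
D = -51700/17233 (D = -3 + 1/(81 - 17314) = -3 + 1/(-17233) = -3 - 1/17233 = -51700/17233 ≈ -3.0001)
D*z(F) = -51700*(-2 + 2*6)/17233 = -51700*(-2 + 12)/17233 = -51700/17233*10 = -517000/17233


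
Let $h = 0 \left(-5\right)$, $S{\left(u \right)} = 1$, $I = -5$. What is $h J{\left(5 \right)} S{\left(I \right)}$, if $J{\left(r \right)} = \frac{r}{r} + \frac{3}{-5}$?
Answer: $0$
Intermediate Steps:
$h = 0$
$J{\left(r \right)} = \frac{2}{5}$ ($J{\left(r \right)} = 1 + 3 \left(- \frac{1}{5}\right) = 1 - \frac{3}{5} = \frac{2}{5}$)
$h J{\left(5 \right)} S{\left(I \right)} = 0 \cdot \frac{2}{5} \cdot 1 = 0 \cdot 1 = 0$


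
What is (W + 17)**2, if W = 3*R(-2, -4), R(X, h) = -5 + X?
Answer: 16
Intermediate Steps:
W = -21 (W = 3*(-5 - 2) = 3*(-7) = -21)
(W + 17)**2 = (-21 + 17)**2 = (-4)**2 = 16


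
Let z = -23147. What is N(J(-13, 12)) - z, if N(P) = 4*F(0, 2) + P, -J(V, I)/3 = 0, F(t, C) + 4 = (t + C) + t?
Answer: 23139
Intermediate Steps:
F(t, C) = -4 + C + 2*t (F(t, C) = -4 + ((t + C) + t) = -4 + ((C + t) + t) = -4 + (C + 2*t) = -4 + C + 2*t)
J(V, I) = 0 (J(V, I) = -3*0 = 0)
N(P) = -8 + P (N(P) = 4*(-4 + 2 + 2*0) + P = 4*(-4 + 2 + 0) + P = 4*(-2) + P = -8 + P)
N(J(-13, 12)) - z = (-8 + 0) - 1*(-23147) = -8 + 23147 = 23139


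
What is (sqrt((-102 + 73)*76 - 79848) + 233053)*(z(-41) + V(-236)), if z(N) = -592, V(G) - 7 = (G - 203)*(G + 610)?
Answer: -38400375863 - 329542*I*sqrt(20513) ≈ -3.84e+10 - 4.7198e+7*I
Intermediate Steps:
V(G) = 7 + (-203 + G)*(610 + G) (V(G) = 7 + (G - 203)*(G + 610) = 7 + (-203 + G)*(610 + G))
(sqrt((-102 + 73)*76 - 79848) + 233053)*(z(-41) + V(-236)) = (sqrt((-102 + 73)*76 - 79848) + 233053)*(-592 + (-123823 + (-236)**2 + 407*(-236))) = (sqrt(-29*76 - 79848) + 233053)*(-592 + (-123823 + 55696 - 96052)) = (sqrt(-2204 - 79848) + 233053)*(-592 - 164179) = (sqrt(-82052) + 233053)*(-164771) = (2*I*sqrt(20513) + 233053)*(-164771) = (233053 + 2*I*sqrt(20513))*(-164771) = -38400375863 - 329542*I*sqrt(20513)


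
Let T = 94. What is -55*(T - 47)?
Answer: -2585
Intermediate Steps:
-55*(T - 47) = -55*(94 - 47) = -55*47 = -2585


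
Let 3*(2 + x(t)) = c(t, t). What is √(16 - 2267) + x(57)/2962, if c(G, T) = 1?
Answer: -5/8886 + I*√2251 ≈ -0.00056268 + 47.445*I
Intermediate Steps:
x(t) = -5/3 (x(t) = -2 + (⅓)*1 = -2 + ⅓ = -5/3)
√(16 - 2267) + x(57)/2962 = √(16 - 2267) - 5/3/2962 = √(-2251) - 5/3*1/2962 = I*√2251 - 5/8886 = -5/8886 + I*√2251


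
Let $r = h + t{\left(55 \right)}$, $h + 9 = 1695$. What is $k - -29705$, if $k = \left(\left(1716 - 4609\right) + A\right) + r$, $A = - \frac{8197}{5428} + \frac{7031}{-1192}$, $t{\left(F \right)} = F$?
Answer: $\frac{46173750059}{1617544} \approx 28546.0$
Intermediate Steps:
$h = 1686$ ($h = -9 + 1695 = 1686$)
$A = - \frac{11983773}{1617544}$ ($A = \left(-8197\right) \frac{1}{5428} + 7031 \left(- \frac{1}{1192}\right) = - \frac{8197}{5428} - \frac{7031}{1192} = - \frac{11983773}{1617544} \approx -7.4086$)
$r = 1741$ ($r = 1686 + 55 = 1741$)
$k = - \frac{1875394461}{1617544}$ ($k = \left(\left(1716 - 4609\right) - \frac{11983773}{1617544}\right) + 1741 = \left(-2893 - \frac{11983773}{1617544}\right) + 1741 = - \frac{4691538565}{1617544} + 1741 = - \frac{1875394461}{1617544} \approx -1159.4$)
$k - -29705 = - \frac{1875394461}{1617544} - -29705 = - \frac{1875394461}{1617544} + 29705 = \frac{46173750059}{1617544}$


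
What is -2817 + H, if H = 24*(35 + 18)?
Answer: -1545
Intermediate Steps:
H = 1272 (H = 24*53 = 1272)
-2817 + H = -2817 + 1272 = -1545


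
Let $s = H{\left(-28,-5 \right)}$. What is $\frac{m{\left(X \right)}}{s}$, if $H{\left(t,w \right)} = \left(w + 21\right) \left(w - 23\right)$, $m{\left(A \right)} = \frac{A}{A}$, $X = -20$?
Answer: $- \frac{1}{448} \approx -0.0022321$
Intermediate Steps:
$m{\left(A \right)} = 1$
$H{\left(t,w \right)} = \left(-23 + w\right) \left(21 + w\right)$ ($H{\left(t,w \right)} = \left(21 + w\right) \left(-23 + w\right) = \left(-23 + w\right) \left(21 + w\right)$)
$s = -448$ ($s = -483 + \left(-5\right)^{2} - -10 = -483 + 25 + 10 = -448$)
$\frac{m{\left(X \right)}}{s} = 1 \frac{1}{-448} = 1 \left(- \frac{1}{448}\right) = - \frac{1}{448}$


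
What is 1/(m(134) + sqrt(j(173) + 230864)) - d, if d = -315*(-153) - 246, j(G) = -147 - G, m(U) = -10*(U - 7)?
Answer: -33141294557/691178 - 3*sqrt(1601)/345589 ≈ -47949.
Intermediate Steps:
m(U) = 70 - 10*U (m(U) = -10*(-7 + U) = 70 - 10*U)
d = 47949 (d = 48195 - 246 = 47949)
1/(m(134) + sqrt(j(173) + 230864)) - d = 1/((70 - 10*134) + sqrt((-147 - 1*173) + 230864)) - 1*47949 = 1/((70 - 1340) + sqrt((-147 - 173) + 230864)) - 47949 = 1/(-1270 + sqrt(-320 + 230864)) - 47949 = 1/(-1270 + sqrt(230544)) - 47949 = 1/(-1270 + 12*sqrt(1601)) - 47949 = -47949 + 1/(-1270 + 12*sqrt(1601))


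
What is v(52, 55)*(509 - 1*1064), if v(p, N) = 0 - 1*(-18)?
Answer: -9990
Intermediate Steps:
v(p, N) = 18 (v(p, N) = 0 + 18 = 18)
v(52, 55)*(509 - 1*1064) = 18*(509 - 1*1064) = 18*(509 - 1064) = 18*(-555) = -9990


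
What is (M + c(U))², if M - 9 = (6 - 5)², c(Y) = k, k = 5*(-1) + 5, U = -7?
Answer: 100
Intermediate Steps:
k = 0 (k = -5 + 5 = 0)
c(Y) = 0
M = 10 (M = 9 + (6 - 5)² = 9 + 1² = 9 + 1 = 10)
(M + c(U))² = (10 + 0)² = 10² = 100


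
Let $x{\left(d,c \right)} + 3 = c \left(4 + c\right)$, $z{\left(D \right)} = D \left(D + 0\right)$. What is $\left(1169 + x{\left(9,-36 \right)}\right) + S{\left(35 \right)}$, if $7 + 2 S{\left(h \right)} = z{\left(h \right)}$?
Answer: $2927$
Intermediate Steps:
$z{\left(D \right)} = D^{2}$ ($z{\left(D \right)} = D D = D^{2}$)
$S{\left(h \right)} = - \frac{7}{2} + \frac{h^{2}}{2}$
$x{\left(d,c \right)} = -3 + c \left(4 + c\right)$
$\left(1169 + x{\left(9,-36 \right)}\right) + S{\left(35 \right)} = \left(1169 + \left(-3 + \left(-36\right)^{2} + 4 \left(-36\right)\right)\right) - \left(\frac{7}{2} - \frac{35^{2}}{2}\right) = \left(1169 - -1149\right) + \left(- \frac{7}{2} + \frac{1}{2} \cdot 1225\right) = \left(1169 + 1149\right) + \left(- \frac{7}{2} + \frac{1225}{2}\right) = 2318 + 609 = 2927$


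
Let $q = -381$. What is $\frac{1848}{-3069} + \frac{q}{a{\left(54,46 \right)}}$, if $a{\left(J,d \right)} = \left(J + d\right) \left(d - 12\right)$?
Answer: $- \frac{225833}{316200} \approx -0.71421$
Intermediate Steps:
$a{\left(J,d \right)} = \left(-12 + d\right) \left(J + d\right)$ ($a{\left(J,d \right)} = \left(J + d\right) \left(-12 + d\right) = \left(-12 + d\right) \left(J + d\right)$)
$\frac{1848}{-3069} + \frac{q}{a{\left(54,46 \right)}} = \frac{1848}{-3069} - \frac{381}{46^{2} - 648 - 552 + 54 \cdot 46} = 1848 \left(- \frac{1}{3069}\right) - \frac{381}{2116 - 648 - 552 + 2484} = - \frac{56}{93} - \frac{381}{3400} = - \frac{225833}{316200}$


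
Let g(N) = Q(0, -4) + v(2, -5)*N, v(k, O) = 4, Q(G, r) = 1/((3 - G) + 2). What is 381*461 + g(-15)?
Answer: 877906/5 ≈ 1.7558e+5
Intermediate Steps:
Q(G, r) = 1/(5 - G)
g(N) = ⅕ + 4*N (g(N) = -1/(-5 + 0) + 4*N = -1/(-5) + 4*N = -1*(-⅕) + 4*N = ⅕ + 4*N)
381*461 + g(-15) = 381*461 + (⅕ + 4*(-15)) = 175641 + (⅕ - 60) = 175641 - 299/5 = 877906/5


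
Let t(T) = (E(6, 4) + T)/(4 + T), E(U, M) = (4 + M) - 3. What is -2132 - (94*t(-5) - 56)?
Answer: -2076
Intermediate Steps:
E(U, M) = 1 + M
t(T) = (5 + T)/(4 + T) (t(T) = ((1 + 4) + T)/(4 + T) = (5 + T)/(4 + T))
-2132 - (94*t(-5) - 56) = -2132 - (94*((5 - 5)/(4 - 5)) - 56) = -2132 - (94*(0/(-1)) - 56) = -2132 - (94*(-1*0) - 56) = -2132 - (94*0 - 56) = -2132 - (0 - 56) = -2132 - 1*(-56) = -2132 + 56 = -2076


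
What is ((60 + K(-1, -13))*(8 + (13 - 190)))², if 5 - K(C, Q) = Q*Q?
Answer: 308915776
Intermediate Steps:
K(C, Q) = 5 - Q² (K(C, Q) = 5 - Q*Q = 5 - Q²)
((60 + K(-1, -13))*(8 + (13 - 190)))² = ((60 + (5 - 1*(-13)²))*(8 + (13 - 190)))² = ((60 + (5 - 1*169))*(8 - 177))² = ((60 + (5 - 169))*(-169))² = ((60 - 164)*(-169))² = (-104*(-169))² = 17576² = 308915776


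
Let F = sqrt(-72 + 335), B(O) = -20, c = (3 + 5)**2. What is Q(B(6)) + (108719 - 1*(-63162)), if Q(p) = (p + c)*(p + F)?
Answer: 171001 + 44*sqrt(263) ≈ 1.7171e+5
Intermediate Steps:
c = 64 (c = 8**2 = 64)
F = sqrt(263) ≈ 16.217
Q(p) = (64 + p)*(p + sqrt(263)) (Q(p) = (p + 64)*(p + sqrt(263)) = (64 + p)*(p + sqrt(263)))
Q(B(6)) + (108719 - 1*(-63162)) = ((-20)**2 + 64*(-20) + 64*sqrt(263) - 20*sqrt(263)) + (108719 - 1*(-63162)) = (400 - 1280 + 64*sqrt(263) - 20*sqrt(263)) + (108719 + 63162) = (-880 + 44*sqrt(263)) + 171881 = 171001 + 44*sqrt(263)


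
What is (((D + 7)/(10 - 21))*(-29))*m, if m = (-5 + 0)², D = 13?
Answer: 14500/11 ≈ 1318.2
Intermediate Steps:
m = 25 (m = (-5)² = 25)
(((D + 7)/(10 - 21))*(-29))*m = (((13 + 7)/(10 - 21))*(-29))*25 = ((20/(-11))*(-29))*25 = ((20*(-1/11))*(-29))*25 = -20/11*(-29)*25 = (580/11)*25 = 14500/11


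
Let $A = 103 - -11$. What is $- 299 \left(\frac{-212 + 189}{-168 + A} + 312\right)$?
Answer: $- \frac{5044429}{54} \approx -93415.0$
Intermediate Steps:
$A = 114$ ($A = 103 + 11 = 114$)
$- 299 \left(\frac{-212 + 189}{-168 + A} + 312\right) = - 299 \left(\frac{-212 + 189}{-168 + 114} + 312\right) = - 299 \left(- \frac{23}{-54} + 312\right) = - 299 \left(\left(-23\right) \left(- \frac{1}{54}\right) + 312\right) = - 299 \left(\frac{23}{54} + 312\right) = \left(-299\right) \frac{16871}{54} = - \frac{5044429}{54}$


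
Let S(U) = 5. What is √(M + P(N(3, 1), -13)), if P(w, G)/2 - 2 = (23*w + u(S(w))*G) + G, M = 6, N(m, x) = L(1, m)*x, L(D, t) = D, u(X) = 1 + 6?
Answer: 2*I*√38 ≈ 12.329*I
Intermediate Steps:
u(X) = 7
N(m, x) = x (N(m, x) = 1*x = x)
P(w, G) = 4 + 16*G + 46*w (P(w, G) = 4 + 2*((23*w + 7*G) + G) = 4 + 2*((7*G + 23*w) + G) = 4 + 2*(8*G + 23*w) = 4 + (16*G + 46*w) = 4 + 16*G + 46*w)
√(M + P(N(3, 1), -13)) = √(6 + (4 + 16*(-13) + 46*1)) = √(6 + (4 - 208 + 46)) = √(6 - 158) = √(-152) = 2*I*√38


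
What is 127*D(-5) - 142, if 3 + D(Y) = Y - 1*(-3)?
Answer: -777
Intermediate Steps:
D(Y) = Y (D(Y) = -3 + (Y - 1*(-3)) = -3 + (Y + 3) = -3 + (3 + Y) = Y)
127*D(-5) - 142 = 127*(-5) - 142 = -635 - 142 = -777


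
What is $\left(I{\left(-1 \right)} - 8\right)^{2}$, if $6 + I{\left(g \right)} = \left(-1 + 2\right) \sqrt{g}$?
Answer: $\left(14 - i\right)^{2} \approx 195.0 - 28.0 i$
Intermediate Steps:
$I{\left(g \right)} = -6 + \sqrt{g}$ ($I{\left(g \right)} = -6 + \left(-1 + 2\right) \sqrt{g} = -6 + 1 \sqrt{g} = -6 + \sqrt{g}$)
$\left(I{\left(-1 \right)} - 8\right)^{2} = \left(\left(-6 + \sqrt{-1}\right) - 8\right)^{2} = \left(\left(-6 + i\right) - 8\right)^{2} = \left(-14 + i\right)^{2}$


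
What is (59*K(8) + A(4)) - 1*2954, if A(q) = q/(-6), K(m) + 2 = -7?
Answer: -10457/3 ≈ -3485.7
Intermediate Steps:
K(m) = -9 (K(m) = -2 - 7 = -9)
A(q) = -q/6 (A(q) = q*(-⅙) = -q/6)
(59*K(8) + A(4)) - 1*2954 = (59*(-9) - ⅙*4) - 1*2954 = (-531 - ⅔) - 2954 = -1595/3 - 2954 = -10457/3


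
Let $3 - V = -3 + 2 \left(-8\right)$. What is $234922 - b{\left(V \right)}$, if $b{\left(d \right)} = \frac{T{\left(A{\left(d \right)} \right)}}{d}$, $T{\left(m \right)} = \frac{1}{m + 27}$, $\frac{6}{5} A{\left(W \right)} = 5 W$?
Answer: $\frac{1839909101}{7832} \approx 2.3492 \cdot 10^{5}$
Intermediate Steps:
$A{\left(W \right)} = \frac{25 W}{6}$ ($A{\left(W \right)} = \frac{5 \cdot 5 W}{6} = \frac{25 W}{6}$)
$T{\left(m \right)} = \frac{1}{27 + m}$
$V = 22$ ($V = 3 - \left(-3 + 2 \left(-8\right)\right) = 3 - \left(-3 - 16\right) = 3 - -19 = 3 + 19 = 22$)
$b{\left(d \right)} = \frac{1}{d \left(27 + \frac{25 d}{6}\right)}$ ($b{\left(d \right)} = \frac{1}{\left(27 + \frac{25 d}{6}\right) d} = \frac{1}{d \left(27 + \frac{25 d}{6}\right)}$)
$234922 - b{\left(V \right)} = 234922 - \frac{6}{22 \left(162 + 25 \cdot 22\right)} = 234922 - 6 \cdot \frac{1}{22} \frac{1}{162 + 550} = 234922 - 6 \cdot \frac{1}{22} \cdot \frac{1}{712} = 234922 - \frac{3}{7832} = \frac{1839909101}{7832}$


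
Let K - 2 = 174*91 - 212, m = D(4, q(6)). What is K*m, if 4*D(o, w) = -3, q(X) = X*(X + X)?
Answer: -11718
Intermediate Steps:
q(X) = 2*X² (q(X) = X*(2*X) = 2*X²)
D(o, w) = -¾ (D(o, w) = (¼)*(-3) = -¾)
m = -¾ ≈ -0.75000
K = 15624 (K = 2 + (174*91 - 212) = 2 + (15834 - 212) = 2 + 15622 = 15624)
K*m = 15624*(-¾) = -11718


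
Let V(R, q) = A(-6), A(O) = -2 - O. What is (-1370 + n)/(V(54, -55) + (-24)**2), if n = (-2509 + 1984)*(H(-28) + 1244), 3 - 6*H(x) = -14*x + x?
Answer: -249153/232 ≈ -1073.9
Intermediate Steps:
V(R, q) = 4 (V(R, q) = -2 - 1*(-6) = -2 + 6 = 4)
H(x) = 1/2 + 13*x/6 (H(x) = 1/2 - (-14*x + x)/6 = 1/2 - (-13)*x/6 = 1/2 + 13*x/6)
n = -1243025/2 (n = (-2509 + 1984)*((1/2 + (13/6)*(-28)) + 1244) = -525*((1/2 - 182/3) + 1244) = -525*(-361/6 + 1244) = -525*7103/6 = -1243025/2 ≈ -6.2151e+5)
(-1370 + n)/(V(54, -55) + (-24)**2) = (-1370 - 1243025/2)/(4 + (-24)**2) = -1245765/(2*(4 + 576)) = -1245765/2/580 = -1245765/2*1/580 = -249153/232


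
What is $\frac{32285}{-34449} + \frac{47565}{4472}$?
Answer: $\frac{1494188165}{154055928} \approx 9.699$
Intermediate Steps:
$\frac{32285}{-34449} + \frac{47565}{4472} = 32285 \left(- \frac{1}{34449}\right) + 47565 \cdot \frac{1}{4472} = - \frac{32285}{34449} + \frac{47565}{4472} = \frac{1494188165}{154055928}$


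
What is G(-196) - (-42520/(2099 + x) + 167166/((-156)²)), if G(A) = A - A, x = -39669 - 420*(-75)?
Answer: -11385913/820664 ≈ -13.874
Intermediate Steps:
x = -8169 (x = -39669 + 31500 = -8169)
G(A) = 0
G(-196) - (-42520/(2099 + x) + 167166/((-156)²)) = 0 - (-42520/(2099 - 8169) + 167166/((-156)²)) = 0 - (-42520/(-6070) + 167166/24336) = 0 - (-42520*(-1/6070) + 167166*(1/24336)) = 0 - (4252/607 + 9287/1352) = 0 - 1*11385913/820664 = 0 - 11385913/820664 = -11385913/820664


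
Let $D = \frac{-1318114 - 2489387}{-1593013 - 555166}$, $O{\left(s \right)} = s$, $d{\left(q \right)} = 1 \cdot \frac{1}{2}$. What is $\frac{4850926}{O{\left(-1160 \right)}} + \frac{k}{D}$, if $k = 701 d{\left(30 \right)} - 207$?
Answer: $- \frac{9056159859793}{2208350580} \approx -4100.9$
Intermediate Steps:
$d{\left(q \right)} = \frac{1}{2}$ ($d{\left(q \right)} = 1 \cdot \frac{1}{2} = \frac{1}{2}$)
$k = \frac{287}{2}$ ($k = 701 \cdot \frac{1}{2} - 207 = \frac{701}{2} - 207 = \frac{287}{2} \approx 143.5$)
$D = \frac{3807501}{2148179}$ ($D = - \frac{3807501}{-2148179} = \left(-3807501\right) \left(- \frac{1}{2148179}\right) = \frac{3807501}{2148179} \approx 1.7724$)
$\frac{4850926}{O{\left(-1160 \right)}} + \frac{k}{D} = \frac{4850926}{-1160} + \frac{287}{2 \cdot \frac{3807501}{2148179}} = 4850926 \left(- \frac{1}{1160}\right) + \frac{287}{2} \cdot \frac{2148179}{3807501} = - \frac{2425463}{580} + \frac{616527373}{7615002} = - \frac{9056159859793}{2208350580}$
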